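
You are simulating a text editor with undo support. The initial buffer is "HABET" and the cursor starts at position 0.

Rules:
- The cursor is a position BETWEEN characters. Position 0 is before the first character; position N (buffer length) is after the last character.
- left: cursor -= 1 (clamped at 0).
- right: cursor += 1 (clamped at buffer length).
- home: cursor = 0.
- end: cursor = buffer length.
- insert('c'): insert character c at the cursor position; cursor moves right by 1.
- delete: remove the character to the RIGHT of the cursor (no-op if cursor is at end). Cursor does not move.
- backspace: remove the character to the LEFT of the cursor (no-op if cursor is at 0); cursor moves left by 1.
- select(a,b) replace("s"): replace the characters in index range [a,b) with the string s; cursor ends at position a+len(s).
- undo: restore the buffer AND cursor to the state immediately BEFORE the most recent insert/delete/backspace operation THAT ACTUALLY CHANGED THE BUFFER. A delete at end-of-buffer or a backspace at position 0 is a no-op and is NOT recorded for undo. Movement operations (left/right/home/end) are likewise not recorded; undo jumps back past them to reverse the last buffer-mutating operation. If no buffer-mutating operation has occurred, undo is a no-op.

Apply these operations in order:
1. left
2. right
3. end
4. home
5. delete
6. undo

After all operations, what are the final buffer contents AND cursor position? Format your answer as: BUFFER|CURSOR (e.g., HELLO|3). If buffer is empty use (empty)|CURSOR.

Answer: HABET|0

Derivation:
After op 1 (left): buf='HABET' cursor=0
After op 2 (right): buf='HABET' cursor=1
After op 3 (end): buf='HABET' cursor=5
After op 4 (home): buf='HABET' cursor=0
After op 5 (delete): buf='ABET' cursor=0
After op 6 (undo): buf='HABET' cursor=0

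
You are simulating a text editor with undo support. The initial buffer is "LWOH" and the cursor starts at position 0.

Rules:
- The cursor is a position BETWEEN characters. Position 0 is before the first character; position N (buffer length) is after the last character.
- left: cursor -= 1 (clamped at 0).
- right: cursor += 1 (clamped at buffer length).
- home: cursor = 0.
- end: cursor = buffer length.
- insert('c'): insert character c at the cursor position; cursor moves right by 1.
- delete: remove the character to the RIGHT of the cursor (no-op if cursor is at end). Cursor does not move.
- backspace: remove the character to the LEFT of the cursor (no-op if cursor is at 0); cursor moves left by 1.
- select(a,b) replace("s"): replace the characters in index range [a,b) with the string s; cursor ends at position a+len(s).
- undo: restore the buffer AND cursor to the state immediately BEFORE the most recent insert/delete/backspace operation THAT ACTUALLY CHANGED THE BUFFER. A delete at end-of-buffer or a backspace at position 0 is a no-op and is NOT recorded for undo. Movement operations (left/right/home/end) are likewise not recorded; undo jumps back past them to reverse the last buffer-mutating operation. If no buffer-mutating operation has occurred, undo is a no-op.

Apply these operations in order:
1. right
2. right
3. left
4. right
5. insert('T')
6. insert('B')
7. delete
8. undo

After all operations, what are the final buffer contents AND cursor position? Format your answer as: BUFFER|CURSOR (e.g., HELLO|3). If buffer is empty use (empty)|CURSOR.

After op 1 (right): buf='LWOH' cursor=1
After op 2 (right): buf='LWOH' cursor=2
After op 3 (left): buf='LWOH' cursor=1
After op 4 (right): buf='LWOH' cursor=2
After op 5 (insert('T')): buf='LWTOH' cursor=3
After op 6 (insert('B')): buf='LWTBOH' cursor=4
After op 7 (delete): buf='LWTBH' cursor=4
After op 8 (undo): buf='LWTBOH' cursor=4

Answer: LWTBOH|4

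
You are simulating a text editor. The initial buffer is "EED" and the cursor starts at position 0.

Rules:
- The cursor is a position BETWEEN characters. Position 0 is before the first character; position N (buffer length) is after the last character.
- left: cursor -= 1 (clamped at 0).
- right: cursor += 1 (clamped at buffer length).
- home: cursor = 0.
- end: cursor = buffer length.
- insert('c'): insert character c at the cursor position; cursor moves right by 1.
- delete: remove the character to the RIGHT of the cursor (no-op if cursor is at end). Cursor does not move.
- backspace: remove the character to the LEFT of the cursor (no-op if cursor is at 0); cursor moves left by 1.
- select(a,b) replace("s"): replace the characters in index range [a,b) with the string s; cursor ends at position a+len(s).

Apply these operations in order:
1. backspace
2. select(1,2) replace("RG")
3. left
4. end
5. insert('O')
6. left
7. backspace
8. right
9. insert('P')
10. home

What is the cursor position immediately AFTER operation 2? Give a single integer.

After op 1 (backspace): buf='EED' cursor=0
After op 2 (select(1,2) replace("RG")): buf='ERGD' cursor=3

Answer: 3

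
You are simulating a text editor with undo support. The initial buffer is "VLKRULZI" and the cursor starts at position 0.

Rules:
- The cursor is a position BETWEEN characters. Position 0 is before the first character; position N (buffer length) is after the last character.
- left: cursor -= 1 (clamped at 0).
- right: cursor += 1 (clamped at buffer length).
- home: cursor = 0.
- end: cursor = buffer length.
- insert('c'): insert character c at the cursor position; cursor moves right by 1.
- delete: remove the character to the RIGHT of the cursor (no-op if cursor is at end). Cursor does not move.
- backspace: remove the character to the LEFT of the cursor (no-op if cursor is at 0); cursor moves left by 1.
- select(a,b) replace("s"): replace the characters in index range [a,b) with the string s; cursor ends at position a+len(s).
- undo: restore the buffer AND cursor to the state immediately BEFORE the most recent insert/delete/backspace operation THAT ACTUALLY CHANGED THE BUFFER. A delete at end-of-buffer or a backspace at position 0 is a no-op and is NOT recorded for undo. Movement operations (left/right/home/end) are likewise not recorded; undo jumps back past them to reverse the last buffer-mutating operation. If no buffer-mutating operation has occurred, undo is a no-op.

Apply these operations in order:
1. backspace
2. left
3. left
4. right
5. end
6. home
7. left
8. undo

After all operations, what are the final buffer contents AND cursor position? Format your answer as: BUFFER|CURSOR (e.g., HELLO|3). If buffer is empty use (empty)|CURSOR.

After op 1 (backspace): buf='VLKRULZI' cursor=0
After op 2 (left): buf='VLKRULZI' cursor=0
After op 3 (left): buf='VLKRULZI' cursor=0
After op 4 (right): buf='VLKRULZI' cursor=1
After op 5 (end): buf='VLKRULZI' cursor=8
After op 6 (home): buf='VLKRULZI' cursor=0
After op 7 (left): buf='VLKRULZI' cursor=0
After op 8 (undo): buf='VLKRULZI' cursor=0

Answer: VLKRULZI|0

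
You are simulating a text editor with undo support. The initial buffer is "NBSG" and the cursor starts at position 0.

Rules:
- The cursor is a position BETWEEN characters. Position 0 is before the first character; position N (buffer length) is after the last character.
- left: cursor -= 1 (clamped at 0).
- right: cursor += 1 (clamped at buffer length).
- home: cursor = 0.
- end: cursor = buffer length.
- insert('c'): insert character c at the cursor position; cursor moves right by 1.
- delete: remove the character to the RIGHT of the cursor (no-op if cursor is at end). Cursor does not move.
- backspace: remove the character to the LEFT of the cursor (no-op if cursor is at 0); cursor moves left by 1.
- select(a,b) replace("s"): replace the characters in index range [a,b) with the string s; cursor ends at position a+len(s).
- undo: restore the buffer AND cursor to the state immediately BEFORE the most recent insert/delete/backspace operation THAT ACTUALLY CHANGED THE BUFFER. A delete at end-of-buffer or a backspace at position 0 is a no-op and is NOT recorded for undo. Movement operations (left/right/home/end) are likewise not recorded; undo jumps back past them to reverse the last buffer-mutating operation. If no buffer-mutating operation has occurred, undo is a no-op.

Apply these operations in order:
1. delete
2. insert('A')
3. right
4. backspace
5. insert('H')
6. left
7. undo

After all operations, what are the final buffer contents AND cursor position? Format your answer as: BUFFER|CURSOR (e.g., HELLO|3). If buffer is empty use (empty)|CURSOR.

After op 1 (delete): buf='BSG' cursor=0
After op 2 (insert('A')): buf='ABSG' cursor=1
After op 3 (right): buf='ABSG' cursor=2
After op 4 (backspace): buf='ASG' cursor=1
After op 5 (insert('H')): buf='AHSG' cursor=2
After op 6 (left): buf='AHSG' cursor=1
After op 7 (undo): buf='ASG' cursor=1

Answer: ASG|1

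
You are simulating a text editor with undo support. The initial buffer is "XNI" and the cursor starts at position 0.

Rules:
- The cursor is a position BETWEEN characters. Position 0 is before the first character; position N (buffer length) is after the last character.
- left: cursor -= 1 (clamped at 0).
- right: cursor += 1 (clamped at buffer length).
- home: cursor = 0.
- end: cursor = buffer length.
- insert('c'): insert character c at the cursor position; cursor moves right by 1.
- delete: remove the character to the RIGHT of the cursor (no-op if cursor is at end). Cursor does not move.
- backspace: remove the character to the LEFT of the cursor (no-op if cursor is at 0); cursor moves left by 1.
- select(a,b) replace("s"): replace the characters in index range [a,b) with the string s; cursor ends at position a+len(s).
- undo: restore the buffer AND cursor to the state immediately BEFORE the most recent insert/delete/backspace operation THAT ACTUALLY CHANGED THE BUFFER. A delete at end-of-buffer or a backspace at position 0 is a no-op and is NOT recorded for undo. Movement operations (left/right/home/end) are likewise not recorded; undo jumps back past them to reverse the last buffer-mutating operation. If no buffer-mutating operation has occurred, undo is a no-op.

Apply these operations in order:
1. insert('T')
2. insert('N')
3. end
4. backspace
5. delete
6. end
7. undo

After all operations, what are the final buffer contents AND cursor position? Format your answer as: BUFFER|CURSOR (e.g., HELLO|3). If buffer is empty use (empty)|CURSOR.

Answer: TNXNI|5

Derivation:
After op 1 (insert('T')): buf='TXNI' cursor=1
After op 2 (insert('N')): buf='TNXNI' cursor=2
After op 3 (end): buf='TNXNI' cursor=5
After op 4 (backspace): buf='TNXN' cursor=4
After op 5 (delete): buf='TNXN' cursor=4
After op 6 (end): buf='TNXN' cursor=4
After op 7 (undo): buf='TNXNI' cursor=5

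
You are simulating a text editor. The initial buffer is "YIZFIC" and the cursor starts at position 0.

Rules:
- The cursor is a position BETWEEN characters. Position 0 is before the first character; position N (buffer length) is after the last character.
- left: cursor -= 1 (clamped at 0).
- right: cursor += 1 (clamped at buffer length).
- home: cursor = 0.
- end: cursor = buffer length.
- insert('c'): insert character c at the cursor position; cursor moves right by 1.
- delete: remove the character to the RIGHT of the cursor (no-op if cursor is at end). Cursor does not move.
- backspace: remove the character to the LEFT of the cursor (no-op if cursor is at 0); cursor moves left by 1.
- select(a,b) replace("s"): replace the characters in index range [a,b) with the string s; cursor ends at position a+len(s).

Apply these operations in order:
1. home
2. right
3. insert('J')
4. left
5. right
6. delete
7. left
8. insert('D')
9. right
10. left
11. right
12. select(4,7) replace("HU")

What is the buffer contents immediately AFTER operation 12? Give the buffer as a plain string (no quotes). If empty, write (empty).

Answer: YDJZHU

Derivation:
After op 1 (home): buf='YIZFIC' cursor=0
After op 2 (right): buf='YIZFIC' cursor=1
After op 3 (insert('J')): buf='YJIZFIC' cursor=2
After op 4 (left): buf='YJIZFIC' cursor=1
After op 5 (right): buf='YJIZFIC' cursor=2
After op 6 (delete): buf='YJZFIC' cursor=2
After op 7 (left): buf='YJZFIC' cursor=1
After op 8 (insert('D')): buf='YDJZFIC' cursor=2
After op 9 (right): buf='YDJZFIC' cursor=3
After op 10 (left): buf='YDJZFIC' cursor=2
After op 11 (right): buf='YDJZFIC' cursor=3
After op 12 (select(4,7) replace("HU")): buf='YDJZHU' cursor=6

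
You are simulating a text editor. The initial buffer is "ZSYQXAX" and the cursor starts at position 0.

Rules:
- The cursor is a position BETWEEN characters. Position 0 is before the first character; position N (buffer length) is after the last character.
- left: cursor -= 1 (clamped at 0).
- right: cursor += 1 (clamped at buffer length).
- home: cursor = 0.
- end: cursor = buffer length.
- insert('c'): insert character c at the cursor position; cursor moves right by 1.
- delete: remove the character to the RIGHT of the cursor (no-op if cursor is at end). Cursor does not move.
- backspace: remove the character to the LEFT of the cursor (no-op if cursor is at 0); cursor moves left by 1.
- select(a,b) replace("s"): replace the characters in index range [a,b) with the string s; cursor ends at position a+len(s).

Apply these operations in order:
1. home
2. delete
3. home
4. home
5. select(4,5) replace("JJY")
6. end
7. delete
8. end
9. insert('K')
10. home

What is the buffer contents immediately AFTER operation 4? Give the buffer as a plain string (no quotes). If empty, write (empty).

Answer: SYQXAX

Derivation:
After op 1 (home): buf='ZSYQXAX' cursor=0
After op 2 (delete): buf='SYQXAX' cursor=0
After op 3 (home): buf='SYQXAX' cursor=0
After op 4 (home): buf='SYQXAX' cursor=0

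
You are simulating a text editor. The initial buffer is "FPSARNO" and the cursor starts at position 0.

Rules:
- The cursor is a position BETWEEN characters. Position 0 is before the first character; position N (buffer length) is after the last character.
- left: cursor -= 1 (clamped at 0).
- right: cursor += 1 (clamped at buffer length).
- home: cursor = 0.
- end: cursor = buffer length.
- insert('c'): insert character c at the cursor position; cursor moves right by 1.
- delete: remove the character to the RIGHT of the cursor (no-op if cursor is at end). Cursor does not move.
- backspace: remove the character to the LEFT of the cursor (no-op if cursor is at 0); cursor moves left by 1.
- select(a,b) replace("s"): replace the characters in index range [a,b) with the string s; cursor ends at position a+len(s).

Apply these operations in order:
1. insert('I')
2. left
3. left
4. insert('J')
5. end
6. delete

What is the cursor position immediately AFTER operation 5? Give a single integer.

After op 1 (insert('I')): buf='IFPSARNO' cursor=1
After op 2 (left): buf='IFPSARNO' cursor=0
After op 3 (left): buf='IFPSARNO' cursor=0
After op 4 (insert('J')): buf='JIFPSARNO' cursor=1
After op 5 (end): buf='JIFPSARNO' cursor=9

Answer: 9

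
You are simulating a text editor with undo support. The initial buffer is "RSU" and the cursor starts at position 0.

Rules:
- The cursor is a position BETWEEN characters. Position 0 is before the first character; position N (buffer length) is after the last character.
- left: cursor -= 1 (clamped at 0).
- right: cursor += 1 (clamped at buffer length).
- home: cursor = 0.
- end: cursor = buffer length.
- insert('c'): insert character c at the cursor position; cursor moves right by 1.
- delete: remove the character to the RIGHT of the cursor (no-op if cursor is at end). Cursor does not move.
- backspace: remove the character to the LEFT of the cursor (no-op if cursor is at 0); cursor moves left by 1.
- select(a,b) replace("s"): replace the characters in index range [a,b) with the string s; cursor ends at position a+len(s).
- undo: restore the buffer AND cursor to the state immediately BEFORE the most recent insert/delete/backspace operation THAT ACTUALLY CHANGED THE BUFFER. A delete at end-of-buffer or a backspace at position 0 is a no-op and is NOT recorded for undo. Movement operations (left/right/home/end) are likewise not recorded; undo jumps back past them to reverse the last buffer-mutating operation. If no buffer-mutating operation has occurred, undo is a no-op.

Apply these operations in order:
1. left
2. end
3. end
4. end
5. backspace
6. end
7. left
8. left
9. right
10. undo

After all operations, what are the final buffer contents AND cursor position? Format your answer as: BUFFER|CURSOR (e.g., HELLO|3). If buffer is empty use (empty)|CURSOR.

Answer: RSU|3

Derivation:
After op 1 (left): buf='RSU' cursor=0
After op 2 (end): buf='RSU' cursor=3
After op 3 (end): buf='RSU' cursor=3
After op 4 (end): buf='RSU' cursor=3
After op 5 (backspace): buf='RS' cursor=2
After op 6 (end): buf='RS' cursor=2
After op 7 (left): buf='RS' cursor=1
After op 8 (left): buf='RS' cursor=0
After op 9 (right): buf='RS' cursor=1
After op 10 (undo): buf='RSU' cursor=3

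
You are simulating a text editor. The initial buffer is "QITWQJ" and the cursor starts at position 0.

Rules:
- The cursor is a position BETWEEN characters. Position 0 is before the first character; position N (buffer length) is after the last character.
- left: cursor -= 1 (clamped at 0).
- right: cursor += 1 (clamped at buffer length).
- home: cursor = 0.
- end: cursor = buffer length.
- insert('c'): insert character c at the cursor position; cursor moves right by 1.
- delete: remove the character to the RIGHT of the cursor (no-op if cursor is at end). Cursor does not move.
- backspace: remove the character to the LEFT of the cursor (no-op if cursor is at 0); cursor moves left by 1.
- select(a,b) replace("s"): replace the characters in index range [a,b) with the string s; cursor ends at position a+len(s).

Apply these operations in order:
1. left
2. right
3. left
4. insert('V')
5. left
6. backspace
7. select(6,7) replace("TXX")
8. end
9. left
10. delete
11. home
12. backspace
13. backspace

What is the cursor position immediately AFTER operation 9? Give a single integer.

Answer: 8

Derivation:
After op 1 (left): buf='QITWQJ' cursor=0
After op 2 (right): buf='QITWQJ' cursor=1
After op 3 (left): buf='QITWQJ' cursor=0
After op 4 (insert('V')): buf='VQITWQJ' cursor=1
After op 5 (left): buf='VQITWQJ' cursor=0
After op 6 (backspace): buf='VQITWQJ' cursor=0
After op 7 (select(6,7) replace("TXX")): buf='VQITWQTXX' cursor=9
After op 8 (end): buf='VQITWQTXX' cursor=9
After op 9 (left): buf='VQITWQTXX' cursor=8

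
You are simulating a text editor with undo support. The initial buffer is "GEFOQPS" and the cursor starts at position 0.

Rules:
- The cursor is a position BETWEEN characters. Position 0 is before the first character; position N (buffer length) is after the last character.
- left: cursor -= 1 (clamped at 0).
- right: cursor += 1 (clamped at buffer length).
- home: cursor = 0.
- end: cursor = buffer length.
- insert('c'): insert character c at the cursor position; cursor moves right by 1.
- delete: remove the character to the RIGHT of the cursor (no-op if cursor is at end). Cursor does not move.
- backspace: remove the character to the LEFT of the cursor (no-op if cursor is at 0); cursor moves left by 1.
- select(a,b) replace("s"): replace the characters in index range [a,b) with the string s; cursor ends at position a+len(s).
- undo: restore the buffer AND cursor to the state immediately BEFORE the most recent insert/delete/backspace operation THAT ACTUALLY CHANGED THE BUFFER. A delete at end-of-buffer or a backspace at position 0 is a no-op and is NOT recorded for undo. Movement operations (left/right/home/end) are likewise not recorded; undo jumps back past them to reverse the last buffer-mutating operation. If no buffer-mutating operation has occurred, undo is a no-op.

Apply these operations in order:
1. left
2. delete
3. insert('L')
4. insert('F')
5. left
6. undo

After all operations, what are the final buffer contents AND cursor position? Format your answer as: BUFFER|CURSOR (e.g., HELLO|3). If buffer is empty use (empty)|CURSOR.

Answer: LEFOQPS|1

Derivation:
After op 1 (left): buf='GEFOQPS' cursor=0
After op 2 (delete): buf='EFOQPS' cursor=0
After op 3 (insert('L')): buf='LEFOQPS' cursor=1
After op 4 (insert('F')): buf='LFEFOQPS' cursor=2
After op 5 (left): buf='LFEFOQPS' cursor=1
After op 6 (undo): buf='LEFOQPS' cursor=1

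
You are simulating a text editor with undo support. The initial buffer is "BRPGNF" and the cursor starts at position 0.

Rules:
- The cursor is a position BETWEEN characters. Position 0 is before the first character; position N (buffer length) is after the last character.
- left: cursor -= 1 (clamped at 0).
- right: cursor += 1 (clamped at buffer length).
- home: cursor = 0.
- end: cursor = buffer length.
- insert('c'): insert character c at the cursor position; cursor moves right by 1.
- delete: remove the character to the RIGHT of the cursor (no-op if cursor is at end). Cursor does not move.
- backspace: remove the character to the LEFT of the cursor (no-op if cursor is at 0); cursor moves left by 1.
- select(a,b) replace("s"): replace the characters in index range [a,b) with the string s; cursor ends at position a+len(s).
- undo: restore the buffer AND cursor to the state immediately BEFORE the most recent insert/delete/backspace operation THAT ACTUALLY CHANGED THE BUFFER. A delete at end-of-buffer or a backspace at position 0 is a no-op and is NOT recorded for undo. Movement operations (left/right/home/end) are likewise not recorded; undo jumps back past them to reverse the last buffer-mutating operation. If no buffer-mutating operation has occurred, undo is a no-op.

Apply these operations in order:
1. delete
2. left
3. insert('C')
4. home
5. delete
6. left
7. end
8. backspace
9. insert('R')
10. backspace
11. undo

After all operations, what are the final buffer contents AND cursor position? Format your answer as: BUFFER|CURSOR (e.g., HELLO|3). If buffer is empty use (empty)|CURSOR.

Answer: RPGNR|5

Derivation:
After op 1 (delete): buf='RPGNF' cursor=0
After op 2 (left): buf='RPGNF' cursor=0
After op 3 (insert('C')): buf='CRPGNF' cursor=1
After op 4 (home): buf='CRPGNF' cursor=0
After op 5 (delete): buf='RPGNF' cursor=0
After op 6 (left): buf='RPGNF' cursor=0
After op 7 (end): buf='RPGNF' cursor=5
After op 8 (backspace): buf='RPGN' cursor=4
After op 9 (insert('R')): buf='RPGNR' cursor=5
After op 10 (backspace): buf='RPGN' cursor=4
After op 11 (undo): buf='RPGNR' cursor=5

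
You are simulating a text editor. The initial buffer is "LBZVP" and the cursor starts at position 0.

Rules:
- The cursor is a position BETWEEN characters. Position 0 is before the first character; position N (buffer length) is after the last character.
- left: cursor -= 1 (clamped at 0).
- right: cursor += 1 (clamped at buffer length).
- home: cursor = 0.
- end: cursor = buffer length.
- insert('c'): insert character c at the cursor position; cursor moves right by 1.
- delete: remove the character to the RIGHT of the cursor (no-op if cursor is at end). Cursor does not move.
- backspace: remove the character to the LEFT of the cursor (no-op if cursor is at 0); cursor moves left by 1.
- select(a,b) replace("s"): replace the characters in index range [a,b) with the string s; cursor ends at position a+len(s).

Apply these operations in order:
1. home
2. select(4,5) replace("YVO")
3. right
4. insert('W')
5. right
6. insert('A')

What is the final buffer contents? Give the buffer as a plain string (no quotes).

Answer: LBZVYVOWA

Derivation:
After op 1 (home): buf='LBZVP' cursor=0
After op 2 (select(4,5) replace("YVO")): buf='LBZVYVO' cursor=7
After op 3 (right): buf='LBZVYVO' cursor=7
After op 4 (insert('W')): buf='LBZVYVOW' cursor=8
After op 5 (right): buf='LBZVYVOW' cursor=8
After op 6 (insert('A')): buf='LBZVYVOWA' cursor=9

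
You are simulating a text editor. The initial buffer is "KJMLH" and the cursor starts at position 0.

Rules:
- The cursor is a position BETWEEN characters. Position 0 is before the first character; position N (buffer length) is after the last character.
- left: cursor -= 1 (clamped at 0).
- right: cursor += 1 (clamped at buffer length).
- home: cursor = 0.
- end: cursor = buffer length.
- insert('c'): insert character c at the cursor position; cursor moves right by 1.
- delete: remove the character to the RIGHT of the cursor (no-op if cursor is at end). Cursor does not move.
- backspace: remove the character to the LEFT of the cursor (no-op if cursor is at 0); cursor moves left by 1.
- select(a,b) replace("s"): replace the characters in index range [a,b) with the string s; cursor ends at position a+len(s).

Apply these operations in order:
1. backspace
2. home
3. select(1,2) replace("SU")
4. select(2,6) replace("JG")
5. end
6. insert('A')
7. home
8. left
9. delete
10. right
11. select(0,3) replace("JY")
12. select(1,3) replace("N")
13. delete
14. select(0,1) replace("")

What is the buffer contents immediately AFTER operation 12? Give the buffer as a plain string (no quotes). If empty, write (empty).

After op 1 (backspace): buf='KJMLH' cursor=0
After op 2 (home): buf='KJMLH' cursor=0
After op 3 (select(1,2) replace("SU")): buf='KSUMLH' cursor=3
After op 4 (select(2,6) replace("JG")): buf='KSJG' cursor=4
After op 5 (end): buf='KSJG' cursor=4
After op 6 (insert('A')): buf='KSJGA' cursor=5
After op 7 (home): buf='KSJGA' cursor=0
After op 8 (left): buf='KSJGA' cursor=0
After op 9 (delete): buf='SJGA' cursor=0
After op 10 (right): buf='SJGA' cursor=1
After op 11 (select(0,3) replace("JY")): buf='JYA' cursor=2
After op 12 (select(1,3) replace("N")): buf='JN' cursor=2

Answer: JN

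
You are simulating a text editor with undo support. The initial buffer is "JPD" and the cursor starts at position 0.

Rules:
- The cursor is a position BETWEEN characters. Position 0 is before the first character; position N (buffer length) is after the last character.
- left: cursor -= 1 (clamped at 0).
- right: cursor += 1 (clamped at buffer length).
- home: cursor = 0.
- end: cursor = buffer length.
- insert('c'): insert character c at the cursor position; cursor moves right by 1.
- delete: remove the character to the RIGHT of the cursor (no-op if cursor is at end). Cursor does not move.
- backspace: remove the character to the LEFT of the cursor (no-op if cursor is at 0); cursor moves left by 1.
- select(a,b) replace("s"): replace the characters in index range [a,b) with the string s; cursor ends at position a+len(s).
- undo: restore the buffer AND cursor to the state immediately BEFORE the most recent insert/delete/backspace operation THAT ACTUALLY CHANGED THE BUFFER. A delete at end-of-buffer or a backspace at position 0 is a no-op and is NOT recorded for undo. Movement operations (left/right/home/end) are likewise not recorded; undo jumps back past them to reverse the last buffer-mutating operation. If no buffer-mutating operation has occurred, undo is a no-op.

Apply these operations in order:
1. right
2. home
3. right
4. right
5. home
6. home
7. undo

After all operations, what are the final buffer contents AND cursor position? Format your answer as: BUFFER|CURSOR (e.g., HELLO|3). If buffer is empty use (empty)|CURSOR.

Answer: JPD|0

Derivation:
After op 1 (right): buf='JPD' cursor=1
After op 2 (home): buf='JPD' cursor=0
After op 3 (right): buf='JPD' cursor=1
After op 4 (right): buf='JPD' cursor=2
After op 5 (home): buf='JPD' cursor=0
After op 6 (home): buf='JPD' cursor=0
After op 7 (undo): buf='JPD' cursor=0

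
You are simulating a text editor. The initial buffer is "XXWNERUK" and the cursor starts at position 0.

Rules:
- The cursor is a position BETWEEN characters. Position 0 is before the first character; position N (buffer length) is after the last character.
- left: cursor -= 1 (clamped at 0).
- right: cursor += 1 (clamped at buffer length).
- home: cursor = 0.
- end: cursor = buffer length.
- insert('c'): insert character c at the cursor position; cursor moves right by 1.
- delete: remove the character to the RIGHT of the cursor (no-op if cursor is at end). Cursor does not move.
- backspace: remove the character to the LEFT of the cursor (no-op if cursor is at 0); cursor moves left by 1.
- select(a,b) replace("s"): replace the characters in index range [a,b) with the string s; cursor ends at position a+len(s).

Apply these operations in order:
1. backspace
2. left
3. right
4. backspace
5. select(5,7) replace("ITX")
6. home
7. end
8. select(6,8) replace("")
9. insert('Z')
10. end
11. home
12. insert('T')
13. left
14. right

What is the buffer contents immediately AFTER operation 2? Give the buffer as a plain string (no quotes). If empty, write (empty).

After op 1 (backspace): buf='XXWNERUK' cursor=0
After op 2 (left): buf='XXWNERUK' cursor=0

Answer: XXWNERUK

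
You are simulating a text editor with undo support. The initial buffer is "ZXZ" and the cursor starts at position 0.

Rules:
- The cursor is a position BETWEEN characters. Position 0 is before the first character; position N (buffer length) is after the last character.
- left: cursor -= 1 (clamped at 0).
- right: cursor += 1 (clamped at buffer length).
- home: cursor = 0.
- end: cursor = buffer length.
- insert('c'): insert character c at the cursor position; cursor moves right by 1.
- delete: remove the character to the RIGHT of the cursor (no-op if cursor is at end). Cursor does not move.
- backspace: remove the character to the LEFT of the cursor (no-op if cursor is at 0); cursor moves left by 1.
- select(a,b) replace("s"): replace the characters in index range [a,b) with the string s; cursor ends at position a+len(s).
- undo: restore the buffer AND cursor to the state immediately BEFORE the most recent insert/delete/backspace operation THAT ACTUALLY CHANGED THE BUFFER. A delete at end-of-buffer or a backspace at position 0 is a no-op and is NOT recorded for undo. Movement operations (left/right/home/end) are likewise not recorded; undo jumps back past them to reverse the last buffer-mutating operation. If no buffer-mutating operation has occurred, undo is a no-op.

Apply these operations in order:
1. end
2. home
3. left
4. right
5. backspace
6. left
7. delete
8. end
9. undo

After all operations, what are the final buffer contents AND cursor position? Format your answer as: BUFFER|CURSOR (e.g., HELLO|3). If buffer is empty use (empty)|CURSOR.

Answer: XZ|0

Derivation:
After op 1 (end): buf='ZXZ' cursor=3
After op 2 (home): buf='ZXZ' cursor=0
After op 3 (left): buf='ZXZ' cursor=0
After op 4 (right): buf='ZXZ' cursor=1
After op 5 (backspace): buf='XZ' cursor=0
After op 6 (left): buf='XZ' cursor=0
After op 7 (delete): buf='Z' cursor=0
After op 8 (end): buf='Z' cursor=1
After op 9 (undo): buf='XZ' cursor=0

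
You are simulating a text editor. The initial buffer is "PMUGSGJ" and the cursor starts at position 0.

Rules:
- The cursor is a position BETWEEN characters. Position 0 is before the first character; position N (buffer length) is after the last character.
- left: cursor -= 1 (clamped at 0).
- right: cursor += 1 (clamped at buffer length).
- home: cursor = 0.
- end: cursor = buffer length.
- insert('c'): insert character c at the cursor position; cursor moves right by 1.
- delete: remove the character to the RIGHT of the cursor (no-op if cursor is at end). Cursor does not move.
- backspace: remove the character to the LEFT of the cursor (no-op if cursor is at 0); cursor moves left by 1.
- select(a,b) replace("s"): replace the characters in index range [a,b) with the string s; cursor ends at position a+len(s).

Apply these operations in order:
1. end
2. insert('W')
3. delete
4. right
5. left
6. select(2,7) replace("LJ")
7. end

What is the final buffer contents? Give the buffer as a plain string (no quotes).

Answer: PMLJW

Derivation:
After op 1 (end): buf='PMUGSGJ' cursor=7
After op 2 (insert('W')): buf='PMUGSGJW' cursor=8
After op 3 (delete): buf='PMUGSGJW' cursor=8
After op 4 (right): buf='PMUGSGJW' cursor=8
After op 5 (left): buf='PMUGSGJW' cursor=7
After op 6 (select(2,7) replace("LJ")): buf='PMLJW' cursor=4
After op 7 (end): buf='PMLJW' cursor=5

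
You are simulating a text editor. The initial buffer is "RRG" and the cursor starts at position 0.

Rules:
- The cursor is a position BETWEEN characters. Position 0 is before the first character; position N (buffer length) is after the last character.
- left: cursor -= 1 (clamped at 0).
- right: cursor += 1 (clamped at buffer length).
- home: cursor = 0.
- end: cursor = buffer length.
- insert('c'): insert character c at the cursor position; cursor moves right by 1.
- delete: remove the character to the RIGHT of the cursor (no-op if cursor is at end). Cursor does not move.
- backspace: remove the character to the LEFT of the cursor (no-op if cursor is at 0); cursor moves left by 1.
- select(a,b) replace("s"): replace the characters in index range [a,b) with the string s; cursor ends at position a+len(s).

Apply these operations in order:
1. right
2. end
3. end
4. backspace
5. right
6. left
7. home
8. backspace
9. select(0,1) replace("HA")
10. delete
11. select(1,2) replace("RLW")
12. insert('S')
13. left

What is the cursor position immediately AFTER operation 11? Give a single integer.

Answer: 4

Derivation:
After op 1 (right): buf='RRG' cursor=1
After op 2 (end): buf='RRG' cursor=3
After op 3 (end): buf='RRG' cursor=3
After op 4 (backspace): buf='RR' cursor=2
After op 5 (right): buf='RR' cursor=2
After op 6 (left): buf='RR' cursor=1
After op 7 (home): buf='RR' cursor=0
After op 8 (backspace): buf='RR' cursor=0
After op 9 (select(0,1) replace("HA")): buf='HAR' cursor=2
After op 10 (delete): buf='HA' cursor=2
After op 11 (select(1,2) replace("RLW")): buf='HRLW' cursor=4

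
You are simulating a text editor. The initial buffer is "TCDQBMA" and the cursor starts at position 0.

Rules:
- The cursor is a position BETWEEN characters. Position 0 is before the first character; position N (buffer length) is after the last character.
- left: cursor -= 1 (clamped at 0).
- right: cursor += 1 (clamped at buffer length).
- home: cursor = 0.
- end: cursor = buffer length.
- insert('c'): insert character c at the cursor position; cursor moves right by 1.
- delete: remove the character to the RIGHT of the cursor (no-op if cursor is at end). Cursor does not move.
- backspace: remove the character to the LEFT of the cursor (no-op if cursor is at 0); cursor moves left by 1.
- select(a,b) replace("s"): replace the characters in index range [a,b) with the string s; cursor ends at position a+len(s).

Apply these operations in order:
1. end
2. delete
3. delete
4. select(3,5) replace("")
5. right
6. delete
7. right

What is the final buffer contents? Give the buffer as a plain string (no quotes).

After op 1 (end): buf='TCDQBMA' cursor=7
After op 2 (delete): buf='TCDQBMA' cursor=7
After op 3 (delete): buf='TCDQBMA' cursor=7
After op 4 (select(3,5) replace("")): buf='TCDMA' cursor=3
After op 5 (right): buf='TCDMA' cursor=4
After op 6 (delete): buf='TCDM' cursor=4
After op 7 (right): buf='TCDM' cursor=4

Answer: TCDM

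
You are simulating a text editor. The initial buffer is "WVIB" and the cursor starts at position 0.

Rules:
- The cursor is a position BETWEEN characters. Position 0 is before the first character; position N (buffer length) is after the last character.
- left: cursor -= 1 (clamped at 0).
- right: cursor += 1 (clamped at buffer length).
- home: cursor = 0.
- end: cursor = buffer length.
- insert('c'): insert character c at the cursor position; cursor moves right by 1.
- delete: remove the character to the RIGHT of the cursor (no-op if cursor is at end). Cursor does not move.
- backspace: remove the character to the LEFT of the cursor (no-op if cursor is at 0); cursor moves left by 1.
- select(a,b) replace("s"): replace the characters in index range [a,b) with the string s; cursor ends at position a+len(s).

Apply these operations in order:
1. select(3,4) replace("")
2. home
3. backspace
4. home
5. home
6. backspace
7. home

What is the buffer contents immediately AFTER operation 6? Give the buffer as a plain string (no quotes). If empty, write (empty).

Answer: WVI

Derivation:
After op 1 (select(3,4) replace("")): buf='WVI' cursor=3
After op 2 (home): buf='WVI' cursor=0
After op 3 (backspace): buf='WVI' cursor=0
After op 4 (home): buf='WVI' cursor=0
After op 5 (home): buf='WVI' cursor=0
After op 6 (backspace): buf='WVI' cursor=0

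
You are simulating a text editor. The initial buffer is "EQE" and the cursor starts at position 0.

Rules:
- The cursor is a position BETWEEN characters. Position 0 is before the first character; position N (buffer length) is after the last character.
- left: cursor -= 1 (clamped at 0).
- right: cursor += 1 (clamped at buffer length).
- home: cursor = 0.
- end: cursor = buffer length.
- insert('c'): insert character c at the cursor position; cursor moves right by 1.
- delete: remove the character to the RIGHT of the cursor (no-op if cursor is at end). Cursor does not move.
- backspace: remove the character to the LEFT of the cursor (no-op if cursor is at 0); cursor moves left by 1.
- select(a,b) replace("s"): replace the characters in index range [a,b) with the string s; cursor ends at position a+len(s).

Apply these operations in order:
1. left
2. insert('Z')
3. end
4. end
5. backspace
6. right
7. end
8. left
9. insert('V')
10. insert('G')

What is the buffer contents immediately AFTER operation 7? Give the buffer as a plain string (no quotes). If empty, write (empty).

After op 1 (left): buf='EQE' cursor=0
After op 2 (insert('Z')): buf='ZEQE' cursor=1
After op 3 (end): buf='ZEQE' cursor=4
After op 4 (end): buf='ZEQE' cursor=4
After op 5 (backspace): buf='ZEQ' cursor=3
After op 6 (right): buf='ZEQ' cursor=3
After op 7 (end): buf='ZEQ' cursor=3

Answer: ZEQ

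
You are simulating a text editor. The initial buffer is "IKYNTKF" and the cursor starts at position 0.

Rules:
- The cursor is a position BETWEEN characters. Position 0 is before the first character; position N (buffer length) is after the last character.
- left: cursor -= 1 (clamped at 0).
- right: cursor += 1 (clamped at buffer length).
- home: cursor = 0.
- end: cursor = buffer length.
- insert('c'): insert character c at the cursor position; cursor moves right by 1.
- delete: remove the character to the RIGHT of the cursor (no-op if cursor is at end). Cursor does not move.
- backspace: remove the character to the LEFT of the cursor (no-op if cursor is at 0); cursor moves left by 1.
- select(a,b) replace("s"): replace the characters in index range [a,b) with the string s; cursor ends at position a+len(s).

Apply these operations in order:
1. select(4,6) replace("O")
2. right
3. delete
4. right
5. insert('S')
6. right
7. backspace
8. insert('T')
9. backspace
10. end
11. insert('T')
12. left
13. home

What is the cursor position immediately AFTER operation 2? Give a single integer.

After op 1 (select(4,6) replace("O")): buf='IKYNOF' cursor=5
After op 2 (right): buf='IKYNOF' cursor=6

Answer: 6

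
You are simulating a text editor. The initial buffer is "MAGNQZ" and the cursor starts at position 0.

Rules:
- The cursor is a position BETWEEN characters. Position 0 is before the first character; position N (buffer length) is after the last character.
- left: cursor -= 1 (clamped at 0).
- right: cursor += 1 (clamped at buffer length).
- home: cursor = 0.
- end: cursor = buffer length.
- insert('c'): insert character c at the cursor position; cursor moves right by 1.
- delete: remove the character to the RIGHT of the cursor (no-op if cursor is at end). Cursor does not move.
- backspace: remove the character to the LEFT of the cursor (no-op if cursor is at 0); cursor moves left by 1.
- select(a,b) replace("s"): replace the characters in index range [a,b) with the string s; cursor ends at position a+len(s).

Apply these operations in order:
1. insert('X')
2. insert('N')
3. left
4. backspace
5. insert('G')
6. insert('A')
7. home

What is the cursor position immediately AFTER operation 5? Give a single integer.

After op 1 (insert('X')): buf='XMAGNQZ' cursor=1
After op 2 (insert('N')): buf='XNMAGNQZ' cursor=2
After op 3 (left): buf='XNMAGNQZ' cursor=1
After op 4 (backspace): buf='NMAGNQZ' cursor=0
After op 5 (insert('G')): buf='GNMAGNQZ' cursor=1

Answer: 1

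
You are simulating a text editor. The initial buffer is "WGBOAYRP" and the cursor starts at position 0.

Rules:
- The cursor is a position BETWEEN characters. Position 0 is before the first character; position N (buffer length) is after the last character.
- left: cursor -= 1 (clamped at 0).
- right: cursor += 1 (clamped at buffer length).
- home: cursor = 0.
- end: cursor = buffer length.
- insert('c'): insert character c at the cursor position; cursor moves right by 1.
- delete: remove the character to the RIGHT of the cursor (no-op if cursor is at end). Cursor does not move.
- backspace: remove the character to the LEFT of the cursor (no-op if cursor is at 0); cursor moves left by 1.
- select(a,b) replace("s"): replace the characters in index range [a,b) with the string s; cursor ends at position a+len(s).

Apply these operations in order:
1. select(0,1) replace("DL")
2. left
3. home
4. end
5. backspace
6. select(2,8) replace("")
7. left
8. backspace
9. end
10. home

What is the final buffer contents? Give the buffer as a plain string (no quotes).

Answer: L

Derivation:
After op 1 (select(0,1) replace("DL")): buf='DLGBOAYRP' cursor=2
After op 2 (left): buf='DLGBOAYRP' cursor=1
After op 3 (home): buf='DLGBOAYRP' cursor=0
After op 4 (end): buf='DLGBOAYRP' cursor=9
After op 5 (backspace): buf='DLGBOAYR' cursor=8
After op 6 (select(2,8) replace("")): buf='DL' cursor=2
After op 7 (left): buf='DL' cursor=1
After op 8 (backspace): buf='L' cursor=0
After op 9 (end): buf='L' cursor=1
After op 10 (home): buf='L' cursor=0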